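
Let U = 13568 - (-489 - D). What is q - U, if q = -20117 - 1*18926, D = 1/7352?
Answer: -390391201/7352 ≈ -53100.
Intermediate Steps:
D = 1/7352 ≈ 0.00013602
q = -39043 (q = -20117 - 18926 = -39043)
U = 103347065/7352 (U = 13568 - (-489 - 1*1/7352) = 13568 - (-489 - 1/7352) = 13568 - 1*(-3595129/7352) = 13568 + 3595129/7352 = 103347065/7352 ≈ 14057.)
q - U = -39043 - 1*103347065/7352 = -39043 - 103347065/7352 = -390391201/7352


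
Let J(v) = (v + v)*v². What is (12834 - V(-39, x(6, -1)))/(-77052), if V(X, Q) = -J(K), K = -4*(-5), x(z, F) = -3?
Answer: -14417/38526 ≈ -0.37421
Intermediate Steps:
K = 20
J(v) = 2*v³ (J(v) = (2*v)*v² = 2*v³)
V(X, Q) = -16000 (V(X, Q) = -2*20³ = -2*8000 = -1*16000 = -16000)
(12834 - V(-39, x(6, -1)))/(-77052) = (12834 - 1*(-16000))/(-77052) = (12834 + 16000)*(-1/77052) = 28834*(-1/77052) = -14417/38526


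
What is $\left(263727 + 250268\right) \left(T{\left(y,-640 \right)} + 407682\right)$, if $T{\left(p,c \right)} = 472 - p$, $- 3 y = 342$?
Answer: $209847710660$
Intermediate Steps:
$y = -114$ ($y = \left(- \frac{1}{3}\right) 342 = -114$)
$\left(263727 + 250268\right) \left(T{\left(y,-640 \right)} + 407682\right) = \left(263727 + 250268\right) \left(\left(472 - -114\right) + 407682\right) = 513995 \left(\left(472 + 114\right) + 407682\right) = 513995 \left(586 + 407682\right) = 513995 \cdot 408268 = 209847710660$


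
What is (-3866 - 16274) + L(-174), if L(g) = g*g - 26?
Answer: 10110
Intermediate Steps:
L(g) = -26 + g**2 (L(g) = g**2 - 26 = -26 + g**2)
(-3866 - 16274) + L(-174) = (-3866 - 16274) + (-26 + (-174)**2) = -20140 + (-26 + 30276) = -20140 + 30250 = 10110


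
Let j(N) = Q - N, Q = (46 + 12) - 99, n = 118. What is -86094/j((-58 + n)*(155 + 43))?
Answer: 86094/11921 ≈ 7.2220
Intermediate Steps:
Q = -41 (Q = 58 - 99 = -41)
j(N) = -41 - N
-86094/j((-58 + n)*(155 + 43)) = -86094/(-41 - (-58 + 118)*(155 + 43)) = -86094/(-41 - 60*198) = -86094/(-41 - 1*11880) = -86094/(-41 - 11880) = -86094/(-11921) = -86094*(-1/11921) = 86094/11921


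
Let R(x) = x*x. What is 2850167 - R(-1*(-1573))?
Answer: 375838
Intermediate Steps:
R(x) = x**2
2850167 - R(-1*(-1573)) = 2850167 - (-1*(-1573))**2 = 2850167 - 1*1573**2 = 2850167 - 1*2474329 = 2850167 - 2474329 = 375838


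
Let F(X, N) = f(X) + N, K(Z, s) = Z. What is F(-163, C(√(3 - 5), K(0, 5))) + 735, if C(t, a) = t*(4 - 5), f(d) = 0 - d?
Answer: 898 - I*√2 ≈ 898.0 - 1.4142*I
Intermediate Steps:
f(d) = -d
C(t, a) = -t (C(t, a) = t*(-1) = -t)
F(X, N) = N - X (F(X, N) = -X + N = N - X)
F(-163, C(√(3 - 5), K(0, 5))) + 735 = (-√(3 - 5) - 1*(-163)) + 735 = (-√(-2) + 163) + 735 = (-I*√2 + 163) + 735 = (163 - I*√2) + 735 = 898 - I*√2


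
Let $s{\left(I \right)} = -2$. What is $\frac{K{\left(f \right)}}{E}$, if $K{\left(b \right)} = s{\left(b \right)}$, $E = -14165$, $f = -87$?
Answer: $\frac{2}{14165} \approx 0.00014119$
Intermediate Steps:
$K{\left(b \right)} = -2$
$\frac{K{\left(f \right)}}{E} = - \frac{2}{-14165} = \left(-2\right) \left(- \frac{1}{14165}\right) = \frac{2}{14165}$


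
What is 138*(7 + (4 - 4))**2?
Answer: 6762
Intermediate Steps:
138*(7 + (4 - 4))**2 = 138*(7 + 0)**2 = 138*7**2 = 138*49 = 6762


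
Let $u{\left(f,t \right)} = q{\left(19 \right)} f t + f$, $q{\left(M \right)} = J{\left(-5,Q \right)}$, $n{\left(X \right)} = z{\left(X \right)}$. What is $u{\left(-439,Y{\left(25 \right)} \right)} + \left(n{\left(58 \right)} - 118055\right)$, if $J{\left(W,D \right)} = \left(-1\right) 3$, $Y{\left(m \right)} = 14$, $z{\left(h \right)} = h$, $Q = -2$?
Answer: $-99998$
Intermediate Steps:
$n{\left(X \right)} = X$
$J{\left(W,D \right)} = -3$
$q{\left(M \right)} = -3$
$u{\left(f,t \right)} = f - 3 f t$ ($u{\left(f,t \right)} = - 3 f t + f = f - 3 f t$)
$u{\left(-439,Y{\left(25 \right)} \right)} + \left(n{\left(58 \right)} - 118055\right) = - 439 \left(1 - 42\right) + \left(58 - 118055\right) = \left(-439\right) \left(-41\right) - 117997 = 17999 - 117997 = -99998$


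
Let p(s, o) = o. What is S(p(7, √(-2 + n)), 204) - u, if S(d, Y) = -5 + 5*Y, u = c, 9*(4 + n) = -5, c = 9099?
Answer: -8084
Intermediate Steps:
n = -41/9 (n = -4 + (⅑)*(-5) = -4 - 5/9 = -41/9 ≈ -4.5556)
u = 9099
S(p(7, √(-2 + n)), 204) - u = (-5 + 5*204) - 1*9099 = (-5 + 1020) - 9099 = 1015 - 9099 = -8084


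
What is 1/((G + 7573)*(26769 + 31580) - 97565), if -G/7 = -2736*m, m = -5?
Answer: -1/5145720828 ≈ -1.9434e-10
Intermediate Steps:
G = -95760 (G = -(-19152)*(-5) = -7*13680 = -95760)
1/((G + 7573)*(26769 + 31580) - 97565) = 1/((-95760 + 7573)*(26769 + 31580) - 97565) = 1/(-88187*58349 - 97565) = 1/(-5145623263 - 97565) = 1/(-5145720828) = -1/5145720828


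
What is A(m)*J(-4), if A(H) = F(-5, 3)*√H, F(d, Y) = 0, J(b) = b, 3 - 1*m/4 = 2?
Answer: 0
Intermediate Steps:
m = 4 (m = 12 - 4*2 = 12 - 8 = 4)
A(H) = 0 (A(H) = 0*√H = 0)
A(m)*J(-4) = 0*(-4) = 0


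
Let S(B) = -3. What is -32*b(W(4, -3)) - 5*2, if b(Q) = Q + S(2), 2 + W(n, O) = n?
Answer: 22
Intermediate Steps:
W(n, O) = -2 + n
b(Q) = -3 + Q (b(Q) = Q - 3 = -3 + Q)
-32*b(W(4, -3)) - 5*2 = -32*(-3 + (-2 + 4)) - 5*2 = -32*(-3 + 2) - 10 = -32*(-1) - 10 = 32 - 10 = 22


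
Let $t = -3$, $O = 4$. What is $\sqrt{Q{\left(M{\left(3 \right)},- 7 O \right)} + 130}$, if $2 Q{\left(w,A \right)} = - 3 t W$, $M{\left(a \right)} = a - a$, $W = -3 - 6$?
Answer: $\frac{\sqrt{358}}{2} \approx 9.4604$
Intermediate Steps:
$W = -9$ ($W = -3 - 6 = -9$)
$M{\left(a \right)} = 0$
$Q{\left(w,A \right)} = - \frac{81}{2}$ ($Q{\left(w,A \right)} = \frac{\left(-3\right) \left(-3\right) \left(-9\right)}{2} = \frac{9 \left(-9\right)}{2} = \frac{1}{2} \left(-81\right) = - \frac{81}{2}$)
$\sqrt{Q{\left(M{\left(3 \right)},- 7 O \right)} + 130} = \sqrt{- \frac{81}{2} + 130} = \sqrt{\frac{179}{2}} = \frac{\sqrt{358}}{2}$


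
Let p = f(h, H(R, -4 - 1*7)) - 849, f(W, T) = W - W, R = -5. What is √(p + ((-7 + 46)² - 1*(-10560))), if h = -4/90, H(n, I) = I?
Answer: 12*√78 ≈ 105.98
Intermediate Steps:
h = -2/45 (h = -4*1/90 = -2/45 ≈ -0.044444)
f(W, T) = 0
p = -849 (p = 0 - 849 = -849)
√(p + ((-7 + 46)² - 1*(-10560))) = √(-849 + ((-7 + 46)² - 1*(-10560))) = √(-849 + (39² + 10560)) = √(-849 + (1521 + 10560)) = √(-849 + 12081) = √11232 = 12*√78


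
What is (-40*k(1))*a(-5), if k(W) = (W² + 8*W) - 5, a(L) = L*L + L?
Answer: -3200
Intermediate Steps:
a(L) = L + L² (a(L) = L² + L = L + L²)
k(W) = -5 + W² + 8*W
(-40*k(1))*a(-5) = (-40*(-5 + 1² + 8*1))*(-5*(1 - 5)) = (-40*(-5 + 1 + 8))*(-5*(-4)) = -40*4*20 = -160*20 = -3200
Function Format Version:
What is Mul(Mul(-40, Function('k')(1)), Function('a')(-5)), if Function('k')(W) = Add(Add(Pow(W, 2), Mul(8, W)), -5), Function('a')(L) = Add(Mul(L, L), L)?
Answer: -3200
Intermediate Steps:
Function('a')(L) = Add(L, Pow(L, 2)) (Function('a')(L) = Add(Pow(L, 2), L) = Add(L, Pow(L, 2)))
Function('k')(W) = Add(-5, Pow(W, 2), Mul(8, W))
Mul(Mul(-40, Function('k')(1)), Function('a')(-5)) = Mul(Mul(-40, Add(-5, Pow(1, 2), Mul(8, 1))), Mul(-5, Add(1, -5))) = Mul(Mul(-40, Add(-5, 1, 8)), Mul(-5, -4)) = Mul(Mul(-40, 4), 20) = Mul(-160, 20) = -3200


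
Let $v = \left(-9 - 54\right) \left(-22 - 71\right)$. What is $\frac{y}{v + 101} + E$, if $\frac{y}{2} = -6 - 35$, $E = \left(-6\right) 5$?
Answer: $- \frac{89441}{2980} \approx -30.014$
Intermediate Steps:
$v = 5859$ ($v = \left(-63\right) \left(-93\right) = 5859$)
$E = -30$
$y = -82$ ($y = 2 \left(-6 - 35\right) = 2 \left(-41\right) = -82$)
$\frac{y}{v + 101} + E = - \frac{82}{5859 + 101} - 30 = - \frac{82}{5960} - 30 = \left(-82\right) \frac{1}{5960} - 30 = - \frac{41}{2980} - 30 = - \frac{89441}{2980}$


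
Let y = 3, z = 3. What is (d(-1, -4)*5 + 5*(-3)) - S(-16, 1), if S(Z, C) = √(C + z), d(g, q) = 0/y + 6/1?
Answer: 13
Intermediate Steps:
d(g, q) = 6 (d(g, q) = 0/3 + 6/1 = 0*(⅓) + 6*1 = 0 + 6 = 6)
S(Z, C) = √(3 + C) (S(Z, C) = √(C + 3) = √(3 + C))
(d(-1, -4)*5 + 5*(-3)) - S(-16, 1) = (6*5 + 5*(-3)) - √(3 + 1) = (30 - 15) - √4 = 15 - 1*2 = 15 - 2 = 13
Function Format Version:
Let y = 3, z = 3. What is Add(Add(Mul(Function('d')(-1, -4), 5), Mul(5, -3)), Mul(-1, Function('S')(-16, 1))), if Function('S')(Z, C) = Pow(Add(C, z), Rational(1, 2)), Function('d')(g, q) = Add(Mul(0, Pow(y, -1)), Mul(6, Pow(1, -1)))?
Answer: 13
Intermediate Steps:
Function('d')(g, q) = 6 (Function('d')(g, q) = Add(Mul(0, Pow(3, -1)), Mul(6, Pow(1, -1))) = Add(Mul(0, Rational(1, 3)), Mul(6, 1)) = Add(0, 6) = 6)
Function('S')(Z, C) = Pow(Add(3, C), Rational(1, 2)) (Function('S')(Z, C) = Pow(Add(C, 3), Rational(1, 2)) = Pow(Add(3, C), Rational(1, 2)))
Add(Add(Mul(Function('d')(-1, -4), 5), Mul(5, -3)), Mul(-1, Function('S')(-16, 1))) = Add(Add(Mul(6, 5), Mul(5, -3)), Mul(-1, Pow(Add(3, 1), Rational(1, 2)))) = Add(Add(30, -15), Mul(-1, Pow(4, Rational(1, 2)))) = Add(15, Mul(-1, 2)) = Add(15, -2) = 13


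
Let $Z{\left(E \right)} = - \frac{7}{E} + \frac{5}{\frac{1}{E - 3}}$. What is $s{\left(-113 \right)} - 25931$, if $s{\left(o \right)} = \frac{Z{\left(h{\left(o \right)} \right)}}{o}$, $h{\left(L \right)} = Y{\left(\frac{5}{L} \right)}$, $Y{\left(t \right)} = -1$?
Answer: $- \frac{2930190}{113} \approx -25931.0$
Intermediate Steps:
$h{\left(L \right)} = -1$
$Z{\left(E \right)} = -15 - \frac{7}{E} + 5 E$ ($Z{\left(E \right)} = - \frac{7}{E} + \frac{5}{\frac{1}{-3 + E}} = - \frac{7}{E} + 5 \left(-3 + E\right) = - \frac{7}{E} + \left(-15 + 5 E\right) = -15 - \frac{7}{E} + 5 E$)
$s{\left(o \right)} = - \frac{13}{o}$ ($s{\left(o \right)} = \frac{-15 - \frac{7}{-1} + 5 \left(-1\right)}{o} = \frac{-15 - -7 - 5}{o} = \frac{-15 + 7 - 5}{o} = - \frac{13}{o}$)
$s{\left(-113 \right)} - 25931 = - \frac{13}{-113} - 25931 = \left(-13\right) \left(- \frac{1}{113}\right) - 25931 = \frac{13}{113} - 25931 = - \frac{2930190}{113}$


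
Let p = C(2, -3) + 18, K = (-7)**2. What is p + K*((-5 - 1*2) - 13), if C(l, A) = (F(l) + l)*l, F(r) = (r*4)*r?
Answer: -926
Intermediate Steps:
F(r) = 4*r**2 (F(r) = (4*r)*r = 4*r**2)
C(l, A) = l*(l + 4*l**2) (C(l, A) = (4*l**2 + l)*l = (l + 4*l**2)*l = l*(l + 4*l**2))
K = 49
p = 54 (p = 2**2*(1 + 4*2) + 18 = 4*(1 + 8) + 18 = 4*9 + 18 = 36 + 18 = 54)
p + K*((-5 - 1*2) - 13) = 54 + 49*((-5 - 1*2) - 13) = 54 + 49*((-5 - 2) - 13) = 54 + 49*(-7 - 13) = 54 + 49*(-20) = 54 - 980 = -926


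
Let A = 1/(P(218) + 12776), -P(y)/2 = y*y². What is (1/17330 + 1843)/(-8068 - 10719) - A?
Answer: -330693238310849/3370991173061240 ≈ -0.098100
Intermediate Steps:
P(y) = -2*y³ (P(y) = -2*y*y² = -2*y³)
A = -1/20707688 (A = 1/(-2*218³ + 12776) = 1/(-2*10360232 + 12776) = 1/(-20720464 + 12776) = 1/(-20707688) = -1/20707688 ≈ -4.8291e-8)
(1/17330 + 1843)/(-8068 - 10719) - A = (1/17330 + 1843)/(-8068 - 10719) - 1*(-1/20707688) = (1/17330 + 1843)/(-18787) + 1/20707688 = (31939191/17330)*(-1/18787) + 1/20707688 = -31939191/325578710 + 1/20707688 = -330693238310849/3370991173061240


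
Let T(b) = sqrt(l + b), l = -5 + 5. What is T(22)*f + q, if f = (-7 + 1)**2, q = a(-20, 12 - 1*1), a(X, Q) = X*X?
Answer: 400 + 36*sqrt(22) ≈ 568.86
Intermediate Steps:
l = 0
a(X, Q) = X**2
q = 400 (q = (-20)**2 = 400)
f = 36 (f = (-6)**2 = 36)
T(b) = sqrt(b) (T(b) = sqrt(0 + b) = sqrt(b))
T(22)*f + q = sqrt(22)*36 + 400 = 36*sqrt(22) + 400 = 400 + 36*sqrt(22)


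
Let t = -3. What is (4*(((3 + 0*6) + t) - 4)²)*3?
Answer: 192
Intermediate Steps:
(4*(((3 + 0*6) + t) - 4)²)*3 = (4*(((3 + 0*6) - 3) - 4)²)*3 = (4*(((3 + 0) - 3) - 4)²)*3 = (4*((3 - 3) - 4)²)*3 = (4*(0 - 4)²)*3 = (4*(-4)²)*3 = (4*16)*3 = 64*3 = 192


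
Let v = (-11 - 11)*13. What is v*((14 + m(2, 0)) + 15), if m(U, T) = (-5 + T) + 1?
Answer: -7150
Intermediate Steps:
v = -286 (v = -22*13 = -286)
m(U, T) = -4 + T
v*((14 + m(2, 0)) + 15) = -286*((14 + (-4 + 0)) + 15) = -286*((14 - 4) + 15) = -286*(10 + 15) = -286*25 = -7150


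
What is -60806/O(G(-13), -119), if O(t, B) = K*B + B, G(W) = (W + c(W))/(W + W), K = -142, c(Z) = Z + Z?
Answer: -60806/16779 ≈ -3.6239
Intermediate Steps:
c(Z) = 2*Z
G(W) = 3/2 (G(W) = (W + 2*W)/(W + W) = (3*W)/((2*W)) = (3*W)*(1/(2*W)) = 3/2)
O(t, B) = -141*B (O(t, B) = -142*B + B = -141*B)
-60806/O(G(-13), -119) = -60806/((-141*(-119))) = -60806/16779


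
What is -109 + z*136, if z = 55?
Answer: 7371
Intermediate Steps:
-109 + z*136 = -109 + 55*136 = -109 + 7480 = 7371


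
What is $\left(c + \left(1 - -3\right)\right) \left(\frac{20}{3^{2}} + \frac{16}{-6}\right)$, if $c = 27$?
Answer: $- \frac{124}{9} \approx -13.778$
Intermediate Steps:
$\left(c + \left(1 - -3\right)\right) \left(\frac{20}{3^{2}} + \frac{16}{-6}\right) = \left(27 + \left(1 - -3\right)\right) \left(\frac{20}{3^{2}} + \frac{16}{-6}\right) = \left(27 + \left(1 + 3\right)\right) \left(\frac{20}{9} + 16 \left(- \frac{1}{6}\right)\right) = \left(27 + 4\right) \left(20 \cdot \frac{1}{9} - \frac{8}{3}\right) = 31 \left(\frac{20}{9} - \frac{8}{3}\right) = 31 \left(- \frac{4}{9}\right) = - \frac{124}{9}$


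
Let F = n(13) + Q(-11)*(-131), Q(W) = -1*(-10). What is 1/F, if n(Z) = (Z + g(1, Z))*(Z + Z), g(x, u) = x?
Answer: -1/946 ≈ -0.0010571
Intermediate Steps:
Q(W) = 10
n(Z) = 2*Z*(1 + Z) (n(Z) = (Z + 1)*(Z + Z) = (1 + Z)*(2*Z) = 2*Z*(1 + Z))
F = -946 (F = 2*13*(1 + 13) + 10*(-131) = 2*13*14 - 1310 = 364 - 1310 = -946)
1/F = 1/(-946) = -1/946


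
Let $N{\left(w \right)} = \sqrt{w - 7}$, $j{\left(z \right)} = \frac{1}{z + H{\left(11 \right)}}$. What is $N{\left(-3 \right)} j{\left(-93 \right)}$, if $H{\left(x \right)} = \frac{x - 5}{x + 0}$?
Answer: $- \frac{11 i \sqrt{10}}{1017} \approx - 0.034204 i$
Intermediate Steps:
$H{\left(x \right)} = \frac{-5 + x}{x}$
$j{\left(z \right)} = \frac{1}{\frac{6}{11} + z}$ ($j{\left(z \right)} = \frac{1}{z + \frac{-5 + 11}{11}} = \frac{1}{z + \frac{1}{11} \cdot 6} = \frac{1}{z + \frac{6}{11}} = \frac{1}{\frac{6}{11} + z}$)
$N{\left(w \right)} = \sqrt{-7 + w}$ ($N{\left(w \right)} = \sqrt{w - 7} = \sqrt{-7 + w}$)
$N{\left(-3 \right)} j{\left(-93 \right)} = \sqrt{-7 - 3} \frac{11}{6 + 11 \left(-93\right)} = \sqrt{-10} \frac{11}{6 - 1023} = i \sqrt{10} \frac{11}{-1017} = i \sqrt{10} \cdot 11 \left(- \frac{1}{1017}\right) = i \sqrt{10} \left(- \frac{11}{1017}\right) = - \frac{11 i \sqrt{10}}{1017}$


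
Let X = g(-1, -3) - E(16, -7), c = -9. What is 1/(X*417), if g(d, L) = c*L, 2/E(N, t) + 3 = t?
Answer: 5/56712 ≈ 8.8165e-5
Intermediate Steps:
E(N, t) = 2/(-3 + t)
g(d, L) = -9*L
X = 136/5 (X = -9*(-3) - 2/(-3 - 7) = 27 - 2/(-10) = 27 - 2*(-1)/10 = 27 - 1*(-1/5) = 27 + 1/5 = 136/5 ≈ 27.200)
1/(X*417) = 1/((136/5)*417) = (5/136)*(1/417) = 5/56712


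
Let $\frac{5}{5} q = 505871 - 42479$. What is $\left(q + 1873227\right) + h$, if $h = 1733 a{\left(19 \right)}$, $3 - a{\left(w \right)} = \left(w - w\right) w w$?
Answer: $2341818$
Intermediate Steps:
$q = 463392$ ($q = 505871 - 42479 = 463392$)
$a{\left(w \right)} = 3$ ($a{\left(w \right)} = 3 - \left(w - w\right) w w = 3 - 0 w w = 3 - 0 w = 3 - 0 = 3 + 0 = 3$)
$h = 5199$ ($h = 1733 \cdot 3 = 5199$)
$\left(q + 1873227\right) + h = \left(463392 + 1873227\right) + 5199 = 2336619 + 5199 = 2341818$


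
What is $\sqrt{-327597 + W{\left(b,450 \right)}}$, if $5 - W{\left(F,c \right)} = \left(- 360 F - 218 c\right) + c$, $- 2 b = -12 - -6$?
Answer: $i \sqrt{228862} \approx 478.4 i$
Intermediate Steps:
$b = 3$ ($b = - \frac{-12 - -6}{2} = - \frac{-12 + 6}{2} = \left(- \frac{1}{2}\right) \left(-6\right) = 3$)
$W{\left(F,c \right)} = 5 + 217 c + 360 F$ ($W{\left(F,c \right)} = 5 - \left(\left(- 360 F - 218 c\right) + c\right) = 5 - \left(- 360 F - 217 c\right) = 5 + \left(217 c + 360 F\right) = 5 + 217 c + 360 F$)
$\sqrt{-327597 + W{\left(b,450 \right)}} = \sqrt{-327597 + \left(5 + 217 \cdot 450 + 360 \cdot 3\right)} = \sqrt{-327597 + \left(5 + 97650 + 1080\right)} = \sqrt{-327597 + 98735} = \sqrt{-228862} = i \sqrt{228862}$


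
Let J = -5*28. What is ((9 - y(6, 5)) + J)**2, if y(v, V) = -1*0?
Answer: 17161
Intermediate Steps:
y(v, V) = 0
J = -140
((9 - y(6, 5)) + J)**2 = ((9 - 1*0) - 140)**2 = ((9 + 0) - 140)**2 = (9 - 140)**2 = (-131)**2 = 17161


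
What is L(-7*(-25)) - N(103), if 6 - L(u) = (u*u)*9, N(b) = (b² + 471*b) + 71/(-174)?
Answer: -58244863/174 ≈ -3.3474e+5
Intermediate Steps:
N(b) = -71/174 + b² + 471*b (N(b) = (b² + 471*b) + 71*(-1/174) = (b² + 471*b) - 71/174 = -71/174 + b² + 471*b)
L(u) = 6 - 9*u² (L(u) = 6 - u*u*9 = 6 - u²*9 = 6 - 9*u²)
L(-7*(-25)) - N(103) = (6 - 9*(-7*(-25))²) - (-71/174 + 103² + 471*103) = (6 - 9*175²) - (-71/174 + 10609 + 48513) = (6 - 9*30625) - 1*10287157/174 = (6 - 275625) - 10287157/174 = -275619 - 10287157/174 = -58244863/174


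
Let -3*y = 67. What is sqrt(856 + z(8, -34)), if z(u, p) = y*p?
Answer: sqrt(14538)/3 ≈ 40.191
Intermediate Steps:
y = -67/3 (y = -1/3*67 = -67/3 ≈ -22.333)
z(u, p) = -67*p/3
sqrt(856 + z(8, -34)) = sqrt(856 - 67/3*(-34)) = sqrt(856 + 2278/3) = sqrt(4846/3) = sqrt(14538)/3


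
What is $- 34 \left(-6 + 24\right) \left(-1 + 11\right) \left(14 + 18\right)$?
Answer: $-195840$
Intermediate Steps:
$- 34 \left(-6 + 24\right) \left(-1 + 11\right) \left(14 + 18\right) = \left(-34\right) 18 \cdot 10 \cdot 32 = \left(-612\right) 320 = -195840$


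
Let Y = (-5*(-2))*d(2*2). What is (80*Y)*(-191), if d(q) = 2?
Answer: -305600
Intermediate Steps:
Y = 20 (Y = -5*(-2)*2 = 10*2 = 20)
(80*Y)*(-191) = (80*20)*(-191) = 1600*(-191) = -305600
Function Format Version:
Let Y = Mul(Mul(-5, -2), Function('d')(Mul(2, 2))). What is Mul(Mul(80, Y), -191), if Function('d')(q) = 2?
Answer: -305600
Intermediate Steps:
Y = 20 (Y = Mul(Mul(-5, -2), 2) = Mul(10, 2) = 20)
Mul(Mul(80, Y), -191) = Mul(Mul(80, 20), -191) = Mul(1600, -191) = -305600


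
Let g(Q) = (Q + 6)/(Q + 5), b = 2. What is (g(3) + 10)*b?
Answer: 89/4 ≈ 22.250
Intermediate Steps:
g(Q) = (6 + Q)/(5 + Q)
(g(3) + 10)*b = ((6 + 3)/(5 + 3) + 10)*2 = (9/8 + 10)*2 = (89/8)*2 = 89/4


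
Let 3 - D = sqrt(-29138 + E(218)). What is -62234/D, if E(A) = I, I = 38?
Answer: -62234/9703 - 622340*I*sqrt(291)/29109 ≈ -6.4139 - 364.71*I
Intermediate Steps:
E(A) = 38
D = 3 - 10*I*sqrt(291) (D = 3 - sqrt(-29138 + 38) = 3 - sqrt(-29100) = 3 - 10*I*sqrt(291) ≈ 3.0 - 170.59*I)
-62234/D = -62234/(3 - 10*I*sqrt(291))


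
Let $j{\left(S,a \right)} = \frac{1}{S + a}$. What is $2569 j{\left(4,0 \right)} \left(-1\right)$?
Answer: $- \frac{2569}{4} \approx -642.25$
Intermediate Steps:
$2569 j{\left(4,0 \right)} \left(-1\right) = 2569 \frac{1}{4 + 0} \left(-1\right) = 2569 \cdot \frac{1}{4} \left(-1\right) = 2569 \left(- \frac{1}{4}\right) = - \frac{2569}{4}$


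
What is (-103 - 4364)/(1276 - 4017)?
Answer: 4467/2741 ≈ 1.6297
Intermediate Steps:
(-103 - 4364)/(1276 - 4017) = -4467/(-2741) = -4467*(-1/2741) = 4467/2741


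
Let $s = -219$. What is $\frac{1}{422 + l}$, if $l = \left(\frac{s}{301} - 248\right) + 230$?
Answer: $\frac{301}{121385} \approx 0.0024797$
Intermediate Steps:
$l = - \frac{5637}{301}$ ($l = \left(- \frac{219}{301} - 248\right) + 230 = - \frac{74867}{301} + 230 = - \frac{5637}{301} \approx -18.728$)
$\frac{1}{422 + l} = \frac{1}{422 - \frac{5637}{301}} = \frac{1}{\frac{121385}{301}} = \frac{301}{121385}$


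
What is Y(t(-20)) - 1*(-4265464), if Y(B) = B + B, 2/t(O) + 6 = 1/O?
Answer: 516121064/121 ≈ 4.2655e+6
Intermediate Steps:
t(O) = 2/(-6 + 1/O)
Y(B) = 2*B
Y(t(-20)) - 1*(-4265464) = 2*(-2*(-20)/(-1 + 6*(-20))) - 1*(-4265464) = 2*(-2*(-20)/(-1 - 120)) + 4265464 = 2*(-2*(-20)/(-121)) + 4265464 = 2*(-2*(-20)*(-1/121)) + 4265464 = 2*(-40/121) + 4265464 = -80/121 + 4265464 = 516121064/121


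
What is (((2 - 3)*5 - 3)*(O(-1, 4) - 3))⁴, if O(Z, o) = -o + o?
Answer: 331776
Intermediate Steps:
O(Z, o) = 0
(((2 - 3)*5 - 3)*(O(-1, 4) - 3))⁴ = (((2 - 3)*5 - 3)*(0 - 3))⁴ = ((-1*5 - 3)*(-3))⁴ = ((-5 - 3)*(-3))⁴ = (-8*(-3))⁴ = 24⁴ = 331776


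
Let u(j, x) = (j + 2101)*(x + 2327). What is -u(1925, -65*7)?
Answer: -7536672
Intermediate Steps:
u(j, x) = (2101 + j)*(2327 + x)
-u(1925, -65*7) = -(4889027 + 2101*(-65*7) + 2327*1925 + 1925*(-65*7)) = -(4889027 + 2101*(-455) + 4479475 + 1925*(-455)) = -(4889027 - 955955 + 4479475 - 875875) = -1*7536672 = -7536672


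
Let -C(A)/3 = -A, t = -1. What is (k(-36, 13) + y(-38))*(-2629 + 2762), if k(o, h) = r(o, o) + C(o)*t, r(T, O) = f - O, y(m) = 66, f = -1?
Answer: 27797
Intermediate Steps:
r(T, O) = -1 - O
C(A) = 3*A (C(A) = -(-3)*A = 3*A)
k(o, h) = -1 - 4*o (k(o, h) = (-1 - o) + (3*o)*(-1) = (-1 - o) - 3*o = -1 - 4*o)
(k(-36, 13) + y(-38))*(-2629 + 2762) = ((-1 - 4*(-36)) + 66)*(-2629 + 2762) = ((-1 + 144) + 66)*133 = (143 + 66)*133 = 209*133 = 27797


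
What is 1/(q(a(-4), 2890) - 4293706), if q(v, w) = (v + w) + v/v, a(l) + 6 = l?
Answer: -1/4290825 ≈ -2.3306e-7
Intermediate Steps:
a(l) = -6 + l
q(v, w) = 1 + v + w (q(v, w) = (v + w) + 1 = 1 + v + w)
1/(q(a(-4), 2890) - 4293706) = 1/((1 + (-6 - 4) + 2890) - 4293706) = 1/((1 - 10 + 2890) - 4293706) = 1/(2881 - 4293706) = 1/(-4290825) = -1/4290825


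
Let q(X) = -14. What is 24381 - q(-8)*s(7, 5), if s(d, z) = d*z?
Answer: 24871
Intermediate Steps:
24381 - q(-8)*s(7, 5) = 24381 - (-14)*7*5 = 24381 - (-14)*35 = 24381 - 1*(-490) = 24381 + 490 = 24871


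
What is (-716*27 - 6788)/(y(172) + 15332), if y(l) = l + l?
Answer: -6530/3919 ≈ -1.6662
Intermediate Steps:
y(l) = 2*l
(-716*27 - 6788)/(y(172) + 15332) = (-716*27 - 6788)/(2*172 + 15332) = (-19332 - 6788)/(344 + 15332) = -26120/15676 = -26120*1/15676 = -6530/3919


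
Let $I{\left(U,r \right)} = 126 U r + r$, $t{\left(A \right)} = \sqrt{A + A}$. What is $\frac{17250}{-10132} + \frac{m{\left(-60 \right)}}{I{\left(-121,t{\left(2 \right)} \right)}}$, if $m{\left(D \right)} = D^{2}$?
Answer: $- \frac{28121385}{15446234} \approx -1.8206$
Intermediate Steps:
$t{\left(A \right)} = \sqrt{2} \sqrt{A}$ ($t{\left(A \right)} = \sqrt{2 A} = \sqrt{2} \sqrt{A}$)
$I{\left(U,r \right)} = r + 126 U r$ ($I{\left(U,r \right)} = 126 U r + r = r + 126 U r$)
$\frac{17250}{-10132} + \frac{m{\left(-60 \right)}}{I{\left(-121,t{\left(2 \right)} \right)}} = \frac{17250}{-10132} + \frac{\left(-60\right)^{2}}{\sqrt{2} \sqrt{2} \left(1 + 126 \left(-121\right)\right)} = 17250 \left(- \frac{1}{10132}\right) + \frac{3600}{2 \left(1 - 15246\right)} = - \frac{8625}{5066} + \frac{3600}{2 \left(-15245\right)} = - \frac{8625}{5066} + \frac{3600}{-30490} = - \frac{8625}{5066} + 3600 \left(- \frac{1}{30490}\right) = - \frac{8625}{5066} - \frac{360}{3049} = - \frac{28121385}{15446234}$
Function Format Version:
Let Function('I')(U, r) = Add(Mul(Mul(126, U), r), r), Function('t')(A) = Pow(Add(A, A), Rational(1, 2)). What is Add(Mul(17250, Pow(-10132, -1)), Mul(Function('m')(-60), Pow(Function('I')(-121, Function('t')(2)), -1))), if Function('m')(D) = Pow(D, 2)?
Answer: Rational(-28121385, 15446234) ≈ -1.8206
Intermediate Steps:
Function('t')(A) = Mul(Pow(2, Rational(1, 2)), Pow(A, Rational(1, 2))) (Function('t')(A) = Pow(Mul(2, A), Rational(1, 2)) = Mul(Pow(2, Rational(1, 2)), Pow(A, Rational(1, 2))))
Function('I')(U, r) = Add(r, Mul(126, U, r)) (Function('I')(U, r) = Add(Mul(126, U, r), r) = Add(r, Mul(126, U, r)))
Add(Mul(17250, Pow(-10132, -1)), Mul(Function('m')(-60), Pow(Function('I')(-121, Function('t')(2)), -1))) = Add(Mul(17250, Pow(-10132, -1)), Mul(Pow(-60, 2), Pow(Mul(Mul(Pow(2, Rational(1, 2)), Pow(2, Rational(1, 2))), Add(1, Mul(126, -121))), -1))) = Add(Mul(17250, Rational(-1, 10132)), Mul(3600, Pow(Mul(2, Add(1, -15246)), -1))) = Add(Rational(-8625, 5066), Mul(3600, Pow(Mul(2, -15245), -1))) = Add(Rational(-8625, 5066), Mul(3600, Pow(-30490, -1))) = Add(Rational(-8625, 5066), Mul(3600, Rational(-1, 30490))) = Add(Rational(-8625, 5066), Rational(-360, 3049)) = Rational(-28121385, 15446234)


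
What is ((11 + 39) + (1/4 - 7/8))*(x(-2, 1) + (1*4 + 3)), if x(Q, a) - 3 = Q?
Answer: 395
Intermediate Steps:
x(Q, a) = 3 + Q
((11 + 39) + (1/4 - 7/8))*(x(-2, 1) + (1*4 + 3)) = ((11 + 39) + (1/4 - 7/8))*((3 - 2) + (1*4 + 3)) = (50 + (1*(¼) - 7*⅛))*(1 + (4 + 3)) = (50 + (¼ - 7/8))*(1 + 7) = (50 - 5/8)*8 = (395/8)*8 = 395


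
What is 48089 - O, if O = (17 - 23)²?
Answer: 48053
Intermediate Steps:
O = 36 (O = (-6)² = 36)
48089 - O = 48089 - 1*36 = 48089 - 36 = 48053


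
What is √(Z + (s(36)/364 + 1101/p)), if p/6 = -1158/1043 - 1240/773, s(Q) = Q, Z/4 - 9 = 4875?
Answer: √772129315717648035329/199149314 ≈ 139.53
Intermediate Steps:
Z = 19536 (Z = 36 + 4*4875 = 36 + 19500 = 19536)
p = -13130724/806239 (p = 6*(-1158/1043 - 1240/773) = 6*(-2188454/806239) = -13130724/806239 ≈ -16.286)
√(Z + (s(36)/364 + 1101/p)) = √(19536 + (36/364 + 1101/(-13130724/806239))) = √(19536 + (36*(1/364) + 1101*(-806239/13130724))) = √(19536 + (9/91 - 295889713/4376908)) = √(19536 - 26886571711/398298628) = √(7754275424897/398298628) = √772129315717648035329/199149314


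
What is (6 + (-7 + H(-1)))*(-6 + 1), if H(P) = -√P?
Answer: 5 + 5*I ≈ 5.0 + 5.0*I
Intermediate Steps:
(6 + (-7 + H(-1)))*(-6 + 1) = (6 + (-7 - √(-1)))*(-6 + 1) = (6 + (-7 - I))*(-5) = (-1 - I)*(-5) = 5 + 5*I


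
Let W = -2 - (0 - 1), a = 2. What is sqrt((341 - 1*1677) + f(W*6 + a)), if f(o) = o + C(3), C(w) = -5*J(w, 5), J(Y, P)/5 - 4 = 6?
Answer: I*sqrt(1590) ≈ 39.875*I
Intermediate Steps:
J(Y, P) = 50 (J(Y, P) = 20 + 5*6 = 20 + 30 = 50)
W = -1 (W = -2 - 1*(-1) = -2 + 1 = -1)
C(w) = -250 (C(w) = -5*50 = -250)
f(o) = -250 + o (f(o) = o - 250 = -250 + o)
sqrt((341 - 1*1677) + f(W*6 + a)) = sqrt((341 - 1*1677) + (-250 + (-1*6 + 2))) = sqrt((341 - 1677) + (-250 + (-6 + 2))) = sqrt(-1336 + (-250 - 4)) = sqrt(-1336 - 254) = sqrt(-1590) = I*sqrt(1590)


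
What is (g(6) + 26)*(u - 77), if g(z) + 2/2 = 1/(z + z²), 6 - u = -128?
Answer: 19969/14 ≈ 1426.4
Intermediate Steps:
u = 134 (u = 6 - 1*(-128) = 6 + 128 = 134)
g(z) = -1 + 1/(z + z²)
(g(6) + 26)*(u - 77) = ((1 - 1*6 - 1*6²)/(6*(1 + 6)) + 26)*(134 - 77) = ((⅙)*(1 - 6 - 1*36)/7 + 26)*57 = ((⅙)*(⅐)*(1 - 6 - 36) + 26)*57 = ((⅙)*(⅐)*(-41) + 26)*57 = (-41/42 + 26)*57 = (1051/42)*57 = 19969/14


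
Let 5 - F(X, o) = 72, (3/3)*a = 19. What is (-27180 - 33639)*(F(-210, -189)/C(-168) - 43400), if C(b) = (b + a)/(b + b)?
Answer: 394661302728/149 ≈ 2.6487e+9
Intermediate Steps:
a = 19
F(X, o) = -67 (F(X, o) = 5 - 1*72 = 5 - 72 = -67)
C(b) = (19 + b)/(2*b) (C(b) = (b + 19)/(b + b) = (19 + b)/((2*b)) = (19 + b)*(1/(2*b)) = (19 + b)/(2*b))
(-27180 - 33639)*(F(-210, -189)/C(-168) - 43400) = (-27180 - 33639)*(-67*(-336/(19 - 168)) - 43400) = -60819*(-67/((½)*(-1/168)*(-149)) - 43400) = -60819*(-67/149/336 - 43400) = -60819*(-67*336/149 - 43400) = -60819*(-22512/149 - 43400) = -60819*(-6489112/149) = 394661302728/149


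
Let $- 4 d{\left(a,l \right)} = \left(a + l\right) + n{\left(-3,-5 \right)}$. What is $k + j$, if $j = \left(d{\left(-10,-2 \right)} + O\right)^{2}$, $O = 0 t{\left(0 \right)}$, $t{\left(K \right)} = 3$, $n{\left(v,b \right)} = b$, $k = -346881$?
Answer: $- \frac{5549807}{16} \approx -3.4686 \cdot 10^{5}$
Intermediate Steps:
$d{\left(a,l \right)} = \frac{5}{4} - \frac{a}{4} - \frac{l}{4}$ ($d{\left(a,l \right)} = - \frac{\left(a + l\right) - 5}{4} = - \frac{-5 + a + l}{4} = \frac{5}{4} - \frac{a}{4} - \frac{l}{4}$)
$O = 0$ ($O = 0 \cdot 3 = 0$)
$j = \frac{289}{16}$ ($j = \left(\left(\frac{5}{4} - - \frac{5}{2} - - \frac{1}{2}\right) + 0\right)^{2} = \left(\left(\frac{5}{4} + \frac{5}{2} + \frac{1}{2}\right) + 0\right)^{2} = \left(\frac{17}{4} + 0\right)^{2} = \left(\frac{17}{4}\right)^{2} = \frac{289}{16} \approx 18.063$)
$k + j = -346881 + \frac{289}{16} = - \frac{5549807}{16}$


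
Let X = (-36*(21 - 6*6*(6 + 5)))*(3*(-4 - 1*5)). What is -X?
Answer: 364500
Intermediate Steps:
X = -364500 (X = (-36*(21 - 36*11))*(3*(-4 - 5)) = (-36*(21 - 1*396))*(3*(-9)) = -36*(21 - 396)*(-27) = -36*(-375)*(-27) = 13500*(-27) = -364500)
-X = -1*(-364500) = 364500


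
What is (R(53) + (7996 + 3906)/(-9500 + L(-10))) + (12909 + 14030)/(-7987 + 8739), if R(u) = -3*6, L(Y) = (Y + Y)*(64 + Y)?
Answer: 33213359/1989040 ≈ 16.698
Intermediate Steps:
L(Y) = 2*Y*(64 + Y) (L(Y) = (2*Y)*(64 + Y) = 2*Y*(64 + Y))
R(u) = -18
(R(53) + (7996 + 3906)/(-9500 + L(-10))) + (12909 + 14030)/(-7987 + 8739) = (-18 + (7996 + 3906)/(-9500 + 2*(-10)*(64 - 10))) + (12909 + 14030)/(-7987 + 8739) = (-18 + 11902/(-9500 + 2*(-10)*54)) + 26939/752 = (-18 + 11902/(-9500 - 1080)) + 26939*(1/752) = (-18 + 11902/(-10580)) + 26939/752 = (-18 + 11902*(-1/10580)) + 26939/752 = (-18 - 5951/5290) + 26939/752 = -101171/5290 + 26939/752 = 33213359/1989040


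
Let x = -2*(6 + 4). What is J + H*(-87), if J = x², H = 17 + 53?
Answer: -5690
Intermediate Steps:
x = -20 (x = -2*10 = -20)
H = 70
J = 400 (J = (-20)² = 400)
J + H*(-87) = 400 + 70*(-87) = 400 - 6090 = -5690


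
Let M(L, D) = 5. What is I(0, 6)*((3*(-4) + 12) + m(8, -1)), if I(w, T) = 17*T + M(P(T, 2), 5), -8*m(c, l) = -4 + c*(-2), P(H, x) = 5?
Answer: 535/2 ≈ 267.50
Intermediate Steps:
m(c, l) = ½ + c/4 (m(c, l) = -(-4 + c*(-2))/8 = -(-4 - 2*c)/8 = ½ + c/4)
I(w, T) = 5 + 17*T (I(w, T) = 17*T + 5 = 5 + 17*T)
I(0, 6)*((3*(-4) + 12) + m(8, -1)) = (5 + 17*6)*((3*(-4) + 12) + (½ + (¼)*8)) = (5 + 102)*((-12 + 12) + (½ + 2)) = 107*(0 + 5/2) = 107*(5/2) = 535/2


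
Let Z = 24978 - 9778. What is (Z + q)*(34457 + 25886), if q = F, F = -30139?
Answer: -901464077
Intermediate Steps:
Z = 15200
q = -30139
(Z + q)*(34457 + 25886) = (15200 - 30139)*(34457 + 25886) = -14939*60343 = -901464077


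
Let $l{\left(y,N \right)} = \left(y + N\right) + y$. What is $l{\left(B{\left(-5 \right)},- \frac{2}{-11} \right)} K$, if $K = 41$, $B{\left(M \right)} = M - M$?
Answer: $\frac{82}{11} \approx 7.4545$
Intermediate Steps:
$B{\left(M \right)} = 0$
$l{\left(y,N \right)} = N + 2 y$ ($l{\left(y,N \right)} = \left(N + y\right) + y = N + 2 y$)
$l{\left(B{\left(-5 \right)},- \frac{2}{-11} \right)} K = \left(- \frac{2}{-11} + 2 \cdot 0\right) 41 = \left(\left(-2\right) \left(- \frac{1}{11}\right) + 0\right) 41 = \left(\frac{2}{11} + 0\right) 41 = \frac{2}{11} \cdot 41 = \frac{82}{11}$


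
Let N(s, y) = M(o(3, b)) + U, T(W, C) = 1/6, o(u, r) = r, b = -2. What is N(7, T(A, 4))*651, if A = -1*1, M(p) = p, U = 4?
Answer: 1302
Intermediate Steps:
A = -1
T(W, C) = 1/6
N(s, y) = 2 (N(s, y) = -2 + 4 = 2)
N(7, T(A, 4))*651 = 2*651 = 1302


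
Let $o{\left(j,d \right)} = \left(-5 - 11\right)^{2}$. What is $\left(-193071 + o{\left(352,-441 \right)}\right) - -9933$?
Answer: $-182882$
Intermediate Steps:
$o{\left(j,d \right)} = 256$ ($o{\left(j,d \right)} = \left(-16\right)^{2} = 256$)
$\left(-193071 + o{\left(352,-441 \right)}\right) - -9933 = \left(-193071 + 256\right) - -9933 = -192815 + 9933 = -182882$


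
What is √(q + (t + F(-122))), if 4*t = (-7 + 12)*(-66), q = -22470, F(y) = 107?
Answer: 11*I*√742/2 ≈ 149.82*I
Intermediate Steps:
t = -165/2 (t = ((-7 + 12)*(-66))/4 = (5*(-66))/4 = (¼)*(-330) = -165/2 ≈ -82.500)
√(q + (t + F(-122))) = √(-22470 + (-165/2 + 107)) = √(-22470 + 49/2) = √(-44891/2) = 11*I*√742/2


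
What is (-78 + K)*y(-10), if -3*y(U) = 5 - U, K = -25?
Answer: 515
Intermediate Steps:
y(U) = -5/3 + U/3 (y(U) = -(5 - U)/3 = -5/3 + U/3)
(-78 + K)*y(-10) = (-78 - 25)*(-5/3 + (1/3)*(-10)) = -103*(-5/3 - 10/3) = -103*(-5) = 515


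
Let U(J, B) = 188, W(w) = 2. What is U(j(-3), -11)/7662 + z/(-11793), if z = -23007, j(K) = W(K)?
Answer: 29749453/15059661 ≈ 1.9754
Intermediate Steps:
j(K) = 2
U(j(-3), -11)/7662 + z/(-11793) = 188/7662 - 23007/(-11793) = 188*(1/7662) - 23007*(-1/11793) = 94/3831 + 7669/3931 = 29749453/15059661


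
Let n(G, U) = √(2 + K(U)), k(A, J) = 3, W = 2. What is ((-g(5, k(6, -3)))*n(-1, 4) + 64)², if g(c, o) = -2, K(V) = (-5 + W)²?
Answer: 4140 + 256*√11 ≈ 4989.1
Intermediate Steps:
K(V) = 9 (K(V) = (-5 + 2)² = (-3)² = 9)
n(G, U) = √11 (n(G, U) = √(2 + 9) = √11)
((-g(5, k(6, -3)))*n(-1, 4) + 64)² = ((-1*(-2))*√11 + 64)² = (2*√11 + 64)² = (64 + 2*√11)²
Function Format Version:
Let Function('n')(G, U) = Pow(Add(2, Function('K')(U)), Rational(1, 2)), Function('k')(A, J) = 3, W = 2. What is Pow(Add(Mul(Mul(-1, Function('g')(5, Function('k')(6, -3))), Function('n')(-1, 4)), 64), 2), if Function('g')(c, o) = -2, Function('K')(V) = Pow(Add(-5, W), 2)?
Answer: Add(4140, Mul(256, Pow(11, Rational(1, 2)))) ≈ 4989.1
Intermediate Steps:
Function('K')(V) = 9 (Function('K')(V) = Pow(Add(-5, 2), 2) = Pow(-3, 2) = 9)
Function('n')(G, U) = Pow(11, Rational(1, 2)) (Function('n')(G, U) = Pow(Add(2, 9), Rational(1, 2)) = Pow(11, Rational(1, 2)))
Pow(Add(Mul(Mul(-1, Function('g')(5, Function('k')(6, -3))), Function('n')(-1, 4)), 64), 2) = Pow(Add(Mul(Mul(-1, -2), Pow(11, Rational(1, 2))), 64), 2) = Pow(Add(Mul(2, Pow(11, Rational(1, 2))), 64), 2) = Pow(Add(64, Mul(2, Pow(11, Rational(1, 2)))), 2)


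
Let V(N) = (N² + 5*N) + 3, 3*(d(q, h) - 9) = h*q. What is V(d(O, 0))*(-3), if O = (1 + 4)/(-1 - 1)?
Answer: -387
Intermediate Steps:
O = -5/2 (O = 5/(-2) = 5*(-½) = -5/2 ≈ -2.5000)
d(q, h) = 9 + h*q/3 (d(q, h) = 9 + (h*q)/3 = 9 + h*q/3)
V(N) = 3 + N² + 5*N
V(d(O, 0))*(-3) = (3 + (9 + (⅓)*0*(-5/2))² + 5*(9 + (⅓)*0*(-5/2)))*(-3) = (3 + (9 + 0)² + 5*(9 + 0))*(-3) = (3 + 9² + 5*9)*(-3) = (3 + 81 + 45)*(-3) = 129*(-3) = -387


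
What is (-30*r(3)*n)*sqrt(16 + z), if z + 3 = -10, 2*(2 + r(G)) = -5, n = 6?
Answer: 810*sqrt(3) ≈ 1403.0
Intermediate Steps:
r(G) = -9/2 (r(G) = -2 + (1/2)*(-5) = -2 - 5/2 = -9/2)
z = -13 (z = -3 - 10 = -13)
(-30*r(3)*n)*sqrt(16 + z) = (-(-135)*6)*sqrt(16 - 13) = (-30*(-27))*sqrt(3) = 810*sqrt(3)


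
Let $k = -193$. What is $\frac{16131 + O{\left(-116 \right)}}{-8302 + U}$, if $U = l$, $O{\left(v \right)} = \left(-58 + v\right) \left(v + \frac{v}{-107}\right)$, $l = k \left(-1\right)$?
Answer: $- \frac{1288507}{289221} \approx -4.4551$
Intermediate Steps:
$l = 193$ ($l = \left(-193\right) \left(-1\right) = 193$)
$O{\left(v \right)} = \frac{106 v \left(-58 + v\right)}{107}$ ($O{\left(v \right)} = \left(-58 + v\right) \left(v + v \left(- \frac{1}{107}\right)\right) = \left(-58 + v\right) \left(v - \frac{v}{107}\right) = \left(-58 + v\right) \frac{106 v}{107} = \frac{106 v \left(-58 + v\right)}{107}$)
$U = 193$
$\frac{16131 + O{\left(-116 \right)}}{-8302 + U} = \frac{16131 + \frac{106}{107} \left(-116\right) \left(-58 - 116\right)}{-8302 + 193} = \frac{16131 + \frac{106}{107} \left(-116\right) \left(-174\right)}{-8109} = \left(16131 + \frac{2139504}{107}\right) \left(- \frac{1}{8109}\right) = \frac{3865521}{107} \left(- \frac{1}{8109}\right) = - \frac{1288507}{289221}$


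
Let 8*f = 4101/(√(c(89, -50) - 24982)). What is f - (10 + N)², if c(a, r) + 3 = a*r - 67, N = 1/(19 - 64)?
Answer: -201601/2025 - 1367*I*√3278/26224 ≈ -99.556 - 2.9845*I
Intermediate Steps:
N = -1/45 (N = 1/(-45) = -1/45 ≈ -0.022222)
c(a, r) = -70 + a*r (c(a, r) = -3 + (a*r - 67) = -3 + (-67 + a*r) = -70 + a*r)
f = -1367*I*√3278/26224 (f = (4101/(√((-70 + 89*(-50)) - 24982)))/8 = (4101/(√((-70 - 4450) - 24982)))/8 = (4101/(√(-4520 - 24982)))/8 = (4101/(√(-29502)))/8 = (4101/((3*I*√3278)))/8 = (4101*(-I*√3278/9834))/8 = (-1367*I*√3278/3278)/8 = -1367*I*√3278/26224 ≈ -2.9845*I)
f - (10 + N)² = -1367*I*√3278/26224 - (10 - 1/45)² = -1367*I*√3278/26224 - (449/45)² = -1367*I*√3278/26224 - 1*201601/2025 = -1367*I*√3278/26224 - 201601/2025 = -201601/2025 - 1367*I*√3278/26224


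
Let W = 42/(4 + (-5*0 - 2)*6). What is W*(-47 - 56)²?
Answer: -222789/4 ≈ -55697.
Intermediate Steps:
W = -21/4 (W = 42/(4 + (0 - 2)*6) = 42/(4 - 2*6) = 42/(4 - 12) = 42/(-8) = 42*(-⅛) = -21/4 ≈ -5.2500)
W*(-47 - 56)² = -21*(-47 - 56)²/4 = -21/4*(-103)² = -21/4*10609 = -222789/4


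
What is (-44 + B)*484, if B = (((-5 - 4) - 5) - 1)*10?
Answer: -93896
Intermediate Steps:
B = -150 (B = ((-9 - 5) - 1)*10 = (-14 - 1)*10 = -15*10 = -150)
(-44 + B)*484 = (-44 - 150)*484 = -194*484 = -93896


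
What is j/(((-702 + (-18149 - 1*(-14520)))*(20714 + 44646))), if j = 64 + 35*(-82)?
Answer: 23/2320280 ≈ 9.9126e-6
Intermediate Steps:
j = -2806 (j = 64 - 2870 = -2806)
j/(((-702 + (-18149 - 1*(-14520)))*(20714 + 44646))) = -2806*1/((-702 + (-18149 - 1*(-14520)))*(20714 + 44646)) = -2806*1/(65360*(-702 + (-18149 + 14520))) = -2806*1/(65360*(-702 - 3629)) = -2806/((-4331*65360)) = -2806/(-283074160) = -2806*(-1/283074160) = 23/2320280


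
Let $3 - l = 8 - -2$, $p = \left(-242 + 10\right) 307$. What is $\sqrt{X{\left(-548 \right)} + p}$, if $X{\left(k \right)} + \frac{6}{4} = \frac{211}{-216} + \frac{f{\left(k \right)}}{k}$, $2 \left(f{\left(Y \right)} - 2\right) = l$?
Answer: $\frac{i \sqrt{433139300421}}{2466} \approx 266.88 i$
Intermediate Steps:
$p = -71224$ ($p = \left(-232\right) 307 = -71224$)
$l = -7$ ($l = 3 - \left(8 - -2\right) = 3 - \left(8 + 2\right) = 3 - 10 = -7$)
$f{\left(Y \right)} = - \frac{3}{2}$ ($f{\left(Y \right)} = 2 + \frac{1}{2} \left(-7\right) = 2 - \frac{7}{2} = - \frac{3}{2}$)
$X{\left(k \right)} = - \frac{535}{216} - \frac{3}{2 k}$ ($X{\left(k \right)} = - \frac{3}{2} + \left(\frac{211}{-216} - \frac{3}{2 k}\right) = - \frac{3}{2} + \left(211 \left(- \frac{1}{216}\right) - \frac{3}{2 k}\right) = - \frac{3}{2} - \left(\frac{211}{216} + \frac{3}{2 k}\right) = - \frac{535}{216} - \frac{3}{2 k}$)
$\sqrt{X{\left(-548 \right)} + p} = \sqrt{\frac{-324 - -293180}{216 \left(-548\right)} - 71224} = \sqrt{\frac{1}{216} \left(- \frac{1}{548}\right) \left(-324 + 293180\right) - 71224} = \sqrt{\frac{1}{216} \left(- \frac{1}{548}\right) 292856 - 71224} = \sqrt{- \frac{36607}{14796} - 71224} = \sqrt{- \frac{1053866911}{14796}} = \frac{i \sqrt{433139300421}}{2466}$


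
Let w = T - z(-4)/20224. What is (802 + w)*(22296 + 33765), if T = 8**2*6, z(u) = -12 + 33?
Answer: 1344659132223/20224 ≈ 6.6488e+7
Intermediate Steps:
z(u) = 21
T = 384 (T = 64*6 = 384)
w = 7765995/20224 (w = 384 - 21/20224 = 7765995/20224 ≈ 384.00)
(802 + w)*(22296 + 33765) = (802 + 7765995/20224)*(22296 + 33765) = (23985643/20224)*56061 = 1344659132223/20224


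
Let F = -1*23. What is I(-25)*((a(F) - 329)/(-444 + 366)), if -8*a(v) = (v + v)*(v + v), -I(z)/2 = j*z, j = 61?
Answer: 1810175/78 ≈ 23207.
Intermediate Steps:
F = -23
I(z) = -122*z
a(v) = -v²/2 (a(v) = -(v + v)*(v + v)/8 = -2*v*2*v/8 = -v²/2)
I(-25)*((a(F) - 329)/(-444 + 366)) = (-122*(-25))*((-½*(-23)² - 329)/(-444 + 366)) = 3050*((-½*529 - 329)/(-78)) = 3050*((-529/2 - 329)*(-1/78)) = 3050*(-1187/2*(-1/78)) = 3050*(1187/156) = 1810175/78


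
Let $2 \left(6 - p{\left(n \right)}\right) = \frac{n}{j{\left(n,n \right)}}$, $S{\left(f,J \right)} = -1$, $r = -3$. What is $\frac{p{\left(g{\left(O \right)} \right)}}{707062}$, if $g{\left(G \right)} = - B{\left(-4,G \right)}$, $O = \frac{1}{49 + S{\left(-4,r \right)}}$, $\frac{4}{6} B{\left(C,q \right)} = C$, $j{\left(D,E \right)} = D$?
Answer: $\frac{11}{1414124} \approx 7.7787 \cdot 10^{-6}$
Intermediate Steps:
$B{\left(C,q \right)} = \frac{3 C}{2}$
$O = \frac{1}{48}$ ($O = \frac{1}{49 - 1} = \frac{1}{48} \approx 0.020833$)
$g{\left(G \right)} = 6$ ($g{\left(G \right)} = - \frac{3 \left(-4\right)}{2} = \left(-1\right) \left(-6\right) = 6$)
$p{\left(n \right)} = \frac{11}{2}$ ($p{\left(n \right)} = 6 - \frac{n \frac{1}{n}}{2} = 6 - \frac{1}{2} = \frac{11}{2}$)
$\frac{p{\left(g{\left(O \right)} \right)}}{707062} = \frac{11}{2 \cdot 707062} = \frac{11}{2} \cdot \frac{1}{707062} = \frac{11}{1414124}$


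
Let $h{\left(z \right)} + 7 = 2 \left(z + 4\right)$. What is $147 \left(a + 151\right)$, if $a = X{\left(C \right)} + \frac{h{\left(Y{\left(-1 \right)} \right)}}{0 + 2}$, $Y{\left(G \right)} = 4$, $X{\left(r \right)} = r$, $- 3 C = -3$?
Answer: $\frac{46011}{2} \approx 23006.0$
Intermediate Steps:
$C = 1$ ($C = \left(- \frac{1}{3}\right) \left(-3\right) = 1$)
$h{\left(z \right)} = 1 + 2 z$ ($h{\left(z \right)} = -7 + 2 \left(z + 4\right) = -7 + 2 \left(4 + z\right) = -7 + \left(8 + 2 z\right) = 1 + 2 z$)
$a = \frac{11}{2}$ ($a = 1 + \frac{1 + 2 \cdot 4}{0 + 2} = 1 + \frac{1 + 8}{2} = 1 + 9 \cdot \frac{1}{2} = 1 + \frac{9}{2} = \frac{11}{2} \approx 5.5$)
$147 \left(a + 151\right) = 147 \left(\frac{11}{2} + 151\right) = 147 \cdot \frac{313}{2} = \frac{46011}{2}$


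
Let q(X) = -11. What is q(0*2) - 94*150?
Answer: -14111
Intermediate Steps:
q(0*2) - 94*150 = -11 - 94*150 = -11 - 14100 = -14111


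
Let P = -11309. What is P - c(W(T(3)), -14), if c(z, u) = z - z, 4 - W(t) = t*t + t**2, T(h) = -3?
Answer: -11309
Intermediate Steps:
W(t) = 4 - 2*t**2 (W(t) = 4 - (t*t + t**2) = 4 - (t**2 + t**2) = 4 - 2*t**2)
c(z, u) = 0
P - c(W(T(3)), -14) = -11309 - 1*0 = -11309 + 0 = -11309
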